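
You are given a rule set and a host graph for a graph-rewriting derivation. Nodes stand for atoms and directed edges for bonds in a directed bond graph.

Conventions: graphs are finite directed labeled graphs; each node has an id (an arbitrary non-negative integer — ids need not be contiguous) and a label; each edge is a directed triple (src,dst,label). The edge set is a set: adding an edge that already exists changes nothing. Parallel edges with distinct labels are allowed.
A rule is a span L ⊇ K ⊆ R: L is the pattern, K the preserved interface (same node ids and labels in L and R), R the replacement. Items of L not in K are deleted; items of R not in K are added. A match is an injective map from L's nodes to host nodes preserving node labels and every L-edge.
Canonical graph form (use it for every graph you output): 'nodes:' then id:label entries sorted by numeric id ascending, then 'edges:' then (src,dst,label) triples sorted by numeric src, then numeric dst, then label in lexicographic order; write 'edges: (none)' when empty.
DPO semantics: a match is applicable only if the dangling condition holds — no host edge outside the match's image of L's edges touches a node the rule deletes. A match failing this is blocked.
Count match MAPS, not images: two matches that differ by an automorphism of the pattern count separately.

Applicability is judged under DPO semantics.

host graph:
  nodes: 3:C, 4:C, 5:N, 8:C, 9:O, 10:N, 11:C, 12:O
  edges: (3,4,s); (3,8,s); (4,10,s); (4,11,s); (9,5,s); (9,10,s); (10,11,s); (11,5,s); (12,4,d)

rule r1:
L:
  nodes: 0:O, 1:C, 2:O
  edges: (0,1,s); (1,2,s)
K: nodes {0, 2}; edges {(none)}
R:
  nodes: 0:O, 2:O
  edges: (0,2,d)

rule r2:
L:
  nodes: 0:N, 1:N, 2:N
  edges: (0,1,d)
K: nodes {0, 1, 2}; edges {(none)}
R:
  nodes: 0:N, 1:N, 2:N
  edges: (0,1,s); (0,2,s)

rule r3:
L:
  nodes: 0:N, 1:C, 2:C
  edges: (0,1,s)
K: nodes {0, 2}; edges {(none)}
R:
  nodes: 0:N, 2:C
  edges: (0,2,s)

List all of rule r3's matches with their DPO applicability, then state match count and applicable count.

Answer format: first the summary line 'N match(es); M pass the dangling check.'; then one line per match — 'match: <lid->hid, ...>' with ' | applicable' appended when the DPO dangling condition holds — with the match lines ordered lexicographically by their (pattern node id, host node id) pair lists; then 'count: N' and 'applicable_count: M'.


3 match(es); 0 pass the dangling check.
match: 0->10, 1->11, 2->3
match: 0->10, 1->11, 2->4
match: 0->10, 1->11, 2->8
count: 3
applicable_count: 0


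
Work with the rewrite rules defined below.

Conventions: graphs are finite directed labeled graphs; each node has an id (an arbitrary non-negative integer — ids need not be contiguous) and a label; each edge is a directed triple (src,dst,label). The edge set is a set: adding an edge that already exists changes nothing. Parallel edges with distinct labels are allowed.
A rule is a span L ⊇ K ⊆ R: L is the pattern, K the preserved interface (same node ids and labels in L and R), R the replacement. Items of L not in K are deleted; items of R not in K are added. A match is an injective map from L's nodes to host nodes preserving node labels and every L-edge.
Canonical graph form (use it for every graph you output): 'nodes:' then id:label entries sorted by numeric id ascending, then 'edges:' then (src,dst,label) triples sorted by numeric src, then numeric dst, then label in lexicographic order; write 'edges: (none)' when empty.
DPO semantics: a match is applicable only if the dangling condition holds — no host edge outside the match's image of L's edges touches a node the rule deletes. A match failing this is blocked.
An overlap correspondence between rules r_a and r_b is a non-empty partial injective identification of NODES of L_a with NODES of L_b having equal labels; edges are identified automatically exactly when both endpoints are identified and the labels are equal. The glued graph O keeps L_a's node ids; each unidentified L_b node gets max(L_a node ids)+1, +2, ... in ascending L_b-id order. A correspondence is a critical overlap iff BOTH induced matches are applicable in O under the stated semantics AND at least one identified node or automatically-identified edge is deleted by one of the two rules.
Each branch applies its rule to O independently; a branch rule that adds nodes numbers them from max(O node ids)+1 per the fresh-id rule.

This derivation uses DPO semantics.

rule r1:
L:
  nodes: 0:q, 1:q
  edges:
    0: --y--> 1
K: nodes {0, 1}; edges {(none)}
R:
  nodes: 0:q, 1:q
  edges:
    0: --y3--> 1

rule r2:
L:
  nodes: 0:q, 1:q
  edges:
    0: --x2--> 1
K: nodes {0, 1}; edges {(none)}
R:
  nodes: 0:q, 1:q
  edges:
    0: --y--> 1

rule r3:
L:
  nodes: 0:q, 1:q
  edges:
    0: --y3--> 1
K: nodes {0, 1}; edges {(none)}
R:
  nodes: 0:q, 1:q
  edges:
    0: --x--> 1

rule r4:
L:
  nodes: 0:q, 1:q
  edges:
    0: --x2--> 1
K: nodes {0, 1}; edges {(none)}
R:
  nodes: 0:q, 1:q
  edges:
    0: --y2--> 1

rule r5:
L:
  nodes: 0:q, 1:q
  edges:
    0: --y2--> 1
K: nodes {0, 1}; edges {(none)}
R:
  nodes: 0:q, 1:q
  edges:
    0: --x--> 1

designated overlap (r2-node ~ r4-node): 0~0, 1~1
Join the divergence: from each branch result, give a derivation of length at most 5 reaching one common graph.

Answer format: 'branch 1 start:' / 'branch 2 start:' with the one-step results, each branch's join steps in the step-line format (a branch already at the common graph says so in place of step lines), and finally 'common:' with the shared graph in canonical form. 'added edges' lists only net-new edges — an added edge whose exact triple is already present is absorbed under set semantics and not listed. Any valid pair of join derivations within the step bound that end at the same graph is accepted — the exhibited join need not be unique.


branch 1 start:
nodes: 0:q, 1:q
edges: (0,1,y)
branch 2 start:
nodes: 0:q, 1:q
edges: (0,1,y2)
branch 1 step 1: rule r1; match: 0->0, 1->1; deleted nodes (none); deleted edges (0,1,y); added nodes (none); added edges (0,1,y3); result: nodes: 0:q, 1:q edges: (0,1,y3)
branch 1 step 2: rule r3; match: 0->0, 1->1; deleted nodes (none); deleted edges (0,1,y3); added nodes (none); added edges (0,1,x); result: nodes: 0:q, 1:q edges: (0,1,x)
branch 2 step 1: rule r5; match: 0->0, 1->1; deleted nodes (none); deleted edges (0,1,y2); added nodes (none); added edges (0,1,x); result: nodes: 0:q, 1:q edges: (0,1,x)
common:
nodes: 0:q, 1:q
edges: (0,1,x)


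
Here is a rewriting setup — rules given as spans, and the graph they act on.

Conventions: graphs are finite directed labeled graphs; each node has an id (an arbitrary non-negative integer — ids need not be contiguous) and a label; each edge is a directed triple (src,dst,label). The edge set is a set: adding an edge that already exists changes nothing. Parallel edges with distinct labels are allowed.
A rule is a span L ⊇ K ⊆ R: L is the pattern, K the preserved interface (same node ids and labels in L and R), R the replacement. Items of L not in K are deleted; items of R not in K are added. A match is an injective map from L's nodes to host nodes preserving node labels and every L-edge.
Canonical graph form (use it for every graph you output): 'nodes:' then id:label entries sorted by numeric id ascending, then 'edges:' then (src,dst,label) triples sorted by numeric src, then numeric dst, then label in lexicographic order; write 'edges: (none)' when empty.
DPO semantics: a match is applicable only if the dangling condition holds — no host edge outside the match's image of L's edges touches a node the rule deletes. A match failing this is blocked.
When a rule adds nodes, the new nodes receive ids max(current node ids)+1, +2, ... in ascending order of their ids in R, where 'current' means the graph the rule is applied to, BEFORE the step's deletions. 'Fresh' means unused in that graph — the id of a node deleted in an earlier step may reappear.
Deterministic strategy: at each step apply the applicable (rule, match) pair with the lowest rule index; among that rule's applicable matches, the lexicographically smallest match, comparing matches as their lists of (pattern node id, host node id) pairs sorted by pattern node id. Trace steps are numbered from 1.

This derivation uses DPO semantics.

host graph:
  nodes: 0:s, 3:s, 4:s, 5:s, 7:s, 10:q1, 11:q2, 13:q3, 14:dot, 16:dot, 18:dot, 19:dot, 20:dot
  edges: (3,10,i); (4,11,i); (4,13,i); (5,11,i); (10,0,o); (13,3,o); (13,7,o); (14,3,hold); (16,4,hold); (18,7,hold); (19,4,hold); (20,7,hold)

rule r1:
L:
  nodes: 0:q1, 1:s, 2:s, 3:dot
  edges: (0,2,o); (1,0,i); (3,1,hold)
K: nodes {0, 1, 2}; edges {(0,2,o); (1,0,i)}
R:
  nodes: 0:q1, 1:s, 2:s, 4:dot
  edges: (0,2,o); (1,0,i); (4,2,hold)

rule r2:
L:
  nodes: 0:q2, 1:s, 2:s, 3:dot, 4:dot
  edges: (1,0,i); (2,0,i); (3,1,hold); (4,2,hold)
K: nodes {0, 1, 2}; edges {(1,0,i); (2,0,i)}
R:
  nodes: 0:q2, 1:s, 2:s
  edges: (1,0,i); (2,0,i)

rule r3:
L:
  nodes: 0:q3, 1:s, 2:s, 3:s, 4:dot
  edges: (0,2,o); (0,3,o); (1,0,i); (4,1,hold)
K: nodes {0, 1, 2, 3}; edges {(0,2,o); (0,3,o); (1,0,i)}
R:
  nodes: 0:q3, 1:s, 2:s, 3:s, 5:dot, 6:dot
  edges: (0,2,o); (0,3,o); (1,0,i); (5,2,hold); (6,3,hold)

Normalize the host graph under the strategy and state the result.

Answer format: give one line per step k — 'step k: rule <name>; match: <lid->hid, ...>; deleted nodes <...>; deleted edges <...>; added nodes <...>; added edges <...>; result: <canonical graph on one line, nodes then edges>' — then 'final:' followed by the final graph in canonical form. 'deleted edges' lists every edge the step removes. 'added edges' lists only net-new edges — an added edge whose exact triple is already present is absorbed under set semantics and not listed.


step 1: rule r1; match: 0->10, 1->3, 2->0, 3->14; deleted nodes 14; deleted edges (14,3,hold); added nodes 21; added edges (21,0,hold); result: nodes: 0:s, 3:s, 4:s, 5:s, 7:s, 10:q1, 11:q2, 13:q3, 16:dot, 18:dot, 19:dot, 20:dot, 21:dot edges: (3,10,i); (4,11,i); (4,13,i); (5,11,i); (10,0,o); (13,3,o); (13,7,o); (16,4,hold); (18,7,hold); (19,4,hold); (20,7,hold); (21,0,hold)
step 2: rule r3; match: 0->13, 1->4, 2->3, 3->7, 4->16; deleted nodes 16; deleted edges (16,4,hold); added nodes 22, 23; added edges (22,3,hold); (23,7,hold); result: nodes: 0:s, 3:s, 4:s, 5:s, 7:s, 10:q1, 11:q2, 13:q3, 18:dot, 19:dot, 20:dot, 21:dot, 22:dot, 23:dot edges: (3,10,i); (4,11,i); (4,13,i); (5,11,i); (10,0,o); (13,3,o); (13,7,o); (18,7,hold); (19,4,hold); (20,7,hold); (21,0,hold); (22,3,hold); (23,7,hold)
step 3: rule r1; match: 0->10, 1->3, 2->0, 3->22; deleted nodes 22; deleted edges (22,3,hold); added nodes 24; added edges (24,0,hold); result: nodes: 0:s, 3:s, 4:s, 5:s, 7:s, 10:q1, 11:q2, 13:q3, 18:dot, 19:dot, 20:dot, 21:dot, 23:dot, 24:dot edges: (3,10,i); (4,11,i); (4,13,i); (5,11,i); (10,0,o); (13,3,o); (13,7,o); (18,7,hold); (19,4,hold); (20,7,hold); (21,0,hold); (23,7,hold); (24,0,hold)
step 4: rule r3; match: 0->13, 1->4, 2->3, 3->7, 4->19; deleted nodes 19; deleted edges (19,4,hold); added nodes 25, 26; added edges (25,3,hold); (26,7,hold); result: nodes: 0:s, 3:s, 4:s, 5:s, 7:s, 10:q1, 11:q2, 13:q3, 18:dot, 20:dot, 21:dot, 23:dot, 24:dot, 25:dot, 26:dot edges: (3,10,i); (4,11,i); (4,13,i); (5,11,i); (10,0,o); (13,3,o); (13,7,o); (18,7,hold); (20,7,hold); (21,0,hold); (23,7,hold); (24,0,hold); (25,3,hold); (26,7,hold)
step 5: rule r1; match: 0->10, 1->3, 2->0, 3->25; deleted nodes 25; deleted edges (25,3,hold); added nodes 27; added edges (27,0,hold); result: nodes: 0:s, 3:s, 4:s, 5:s, 7:s, 10:q1, 11:q2, 13:q3, 18:dot, 20:dot, 21:dot, 23:dot, 24:dot, 26:dot, 27:dot edges: (3,10,i); (4,11,i); (4,13,i); (5,11,i); (10,0,o); (13,3,o); (13,7,o); (18,7,hold); (20,7,hold); (21,0,hold); (23,7,hold); (24,0,hold); (26,7,hold); (27,0,hold)
final:
nodes: 0:s, 3:s, 4:s, 5:s, 7:s, 10:q1, 11:q2, 13:q3, 18:dot, 20:dot, 21:dot, 23:dot, 24:dot, 26:dot, 27:dot
edges: (3,10,i); (4,11,i); (4,13,i); (5,11,i); (10,0,o); (13,3,o); (13,7,o); (18,7,hold); (20,7,hold); (21,0,hold); (23,7,hold); (24,0,hold); (26,7,hold); (27,0,hold)


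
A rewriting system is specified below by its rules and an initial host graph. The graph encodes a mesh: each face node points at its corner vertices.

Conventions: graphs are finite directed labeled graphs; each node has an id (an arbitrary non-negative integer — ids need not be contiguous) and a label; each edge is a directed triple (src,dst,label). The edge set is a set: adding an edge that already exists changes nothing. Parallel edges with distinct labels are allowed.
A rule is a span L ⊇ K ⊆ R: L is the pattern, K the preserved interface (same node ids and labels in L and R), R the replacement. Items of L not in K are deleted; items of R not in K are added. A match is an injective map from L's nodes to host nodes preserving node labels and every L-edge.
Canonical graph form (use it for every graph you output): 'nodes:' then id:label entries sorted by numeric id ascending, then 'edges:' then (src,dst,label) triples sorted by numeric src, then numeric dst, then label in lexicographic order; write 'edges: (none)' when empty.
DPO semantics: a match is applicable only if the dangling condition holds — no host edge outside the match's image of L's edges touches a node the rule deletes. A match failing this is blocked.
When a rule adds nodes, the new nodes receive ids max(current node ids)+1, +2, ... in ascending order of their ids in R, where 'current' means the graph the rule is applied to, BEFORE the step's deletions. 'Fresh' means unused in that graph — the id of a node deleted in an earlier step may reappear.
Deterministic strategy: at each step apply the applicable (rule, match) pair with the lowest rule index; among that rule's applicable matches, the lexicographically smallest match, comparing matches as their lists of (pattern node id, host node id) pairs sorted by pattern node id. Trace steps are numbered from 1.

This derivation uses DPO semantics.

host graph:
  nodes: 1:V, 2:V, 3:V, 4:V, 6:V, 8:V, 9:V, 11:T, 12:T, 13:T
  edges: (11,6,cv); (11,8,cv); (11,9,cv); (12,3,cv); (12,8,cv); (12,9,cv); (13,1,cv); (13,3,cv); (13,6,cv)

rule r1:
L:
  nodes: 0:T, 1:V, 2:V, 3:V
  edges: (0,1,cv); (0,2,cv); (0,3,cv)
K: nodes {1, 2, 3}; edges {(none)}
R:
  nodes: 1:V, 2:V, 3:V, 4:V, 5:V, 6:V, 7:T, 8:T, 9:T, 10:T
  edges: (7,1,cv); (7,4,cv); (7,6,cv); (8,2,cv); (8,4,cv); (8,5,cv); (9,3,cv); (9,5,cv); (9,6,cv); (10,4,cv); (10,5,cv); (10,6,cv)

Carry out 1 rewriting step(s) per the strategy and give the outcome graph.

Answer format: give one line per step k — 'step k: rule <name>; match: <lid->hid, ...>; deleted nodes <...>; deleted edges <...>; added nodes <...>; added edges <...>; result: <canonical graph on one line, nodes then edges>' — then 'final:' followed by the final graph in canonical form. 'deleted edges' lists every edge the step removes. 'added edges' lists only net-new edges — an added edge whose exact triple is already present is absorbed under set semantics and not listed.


step 1: rule r1; match: 0->11, 1->6, 2->8, 3->9; deleted nodes 11; deleted edges (11,6,cv); (11,8,cv); (11,9,cv); added nodes 14, 15, 16, 17, 18, 19, 20; added edges (17,6,cv); (17,14,cv); (17,16,cv); (18,8,cv); (18,14,cv); (18,15,cv); (19,9,cv); (19,15,cv); (19,16,cv); (20,14,cv); (20,15,cv); (20,16,cv); result: nodes: 1:V, 2:V, 3:V, 4:V, 6:V, 8:V, 9:V, 12:T, 13:T, 14:V, 15:V, 16:V, 17:T, 18:T, 19:T, 20:T edges: (12,3,cv); (12,8,cv); (12,9,cv); (13,1,cv); (13,3,cv); (13,6,cv); (17,6,cv); (17,14,cv); (17,16,cv); (18,8,cv); (18,14,cv); (18,15,cv); (19,9,cv); (19,15,cv); (19,16,cv); (20,14,cv); (20,15,cv); (20,16,cv)
final:
nodes: 1:V, 2:V, 3:V, 4:V, 6:V, 8:V, 9:V, 12:T, 13:T, 14:V, 15:V, 16:V, 17:T, 18:T, 19:T, 20:T
edges: (12,3,cv); (12,8,cv); (12,9,cv); (13,1,cv); (13,3,cv); (13,6,cv); (17,6,cv); (17,14,cv); (17,16,cv); (18,8,cv); (18,14,cv); (18,15,cv); (19,9,cv); (19,15,cv); (19,16,cv); (20,14,cv); (20,15,cv); (20,16,cv)


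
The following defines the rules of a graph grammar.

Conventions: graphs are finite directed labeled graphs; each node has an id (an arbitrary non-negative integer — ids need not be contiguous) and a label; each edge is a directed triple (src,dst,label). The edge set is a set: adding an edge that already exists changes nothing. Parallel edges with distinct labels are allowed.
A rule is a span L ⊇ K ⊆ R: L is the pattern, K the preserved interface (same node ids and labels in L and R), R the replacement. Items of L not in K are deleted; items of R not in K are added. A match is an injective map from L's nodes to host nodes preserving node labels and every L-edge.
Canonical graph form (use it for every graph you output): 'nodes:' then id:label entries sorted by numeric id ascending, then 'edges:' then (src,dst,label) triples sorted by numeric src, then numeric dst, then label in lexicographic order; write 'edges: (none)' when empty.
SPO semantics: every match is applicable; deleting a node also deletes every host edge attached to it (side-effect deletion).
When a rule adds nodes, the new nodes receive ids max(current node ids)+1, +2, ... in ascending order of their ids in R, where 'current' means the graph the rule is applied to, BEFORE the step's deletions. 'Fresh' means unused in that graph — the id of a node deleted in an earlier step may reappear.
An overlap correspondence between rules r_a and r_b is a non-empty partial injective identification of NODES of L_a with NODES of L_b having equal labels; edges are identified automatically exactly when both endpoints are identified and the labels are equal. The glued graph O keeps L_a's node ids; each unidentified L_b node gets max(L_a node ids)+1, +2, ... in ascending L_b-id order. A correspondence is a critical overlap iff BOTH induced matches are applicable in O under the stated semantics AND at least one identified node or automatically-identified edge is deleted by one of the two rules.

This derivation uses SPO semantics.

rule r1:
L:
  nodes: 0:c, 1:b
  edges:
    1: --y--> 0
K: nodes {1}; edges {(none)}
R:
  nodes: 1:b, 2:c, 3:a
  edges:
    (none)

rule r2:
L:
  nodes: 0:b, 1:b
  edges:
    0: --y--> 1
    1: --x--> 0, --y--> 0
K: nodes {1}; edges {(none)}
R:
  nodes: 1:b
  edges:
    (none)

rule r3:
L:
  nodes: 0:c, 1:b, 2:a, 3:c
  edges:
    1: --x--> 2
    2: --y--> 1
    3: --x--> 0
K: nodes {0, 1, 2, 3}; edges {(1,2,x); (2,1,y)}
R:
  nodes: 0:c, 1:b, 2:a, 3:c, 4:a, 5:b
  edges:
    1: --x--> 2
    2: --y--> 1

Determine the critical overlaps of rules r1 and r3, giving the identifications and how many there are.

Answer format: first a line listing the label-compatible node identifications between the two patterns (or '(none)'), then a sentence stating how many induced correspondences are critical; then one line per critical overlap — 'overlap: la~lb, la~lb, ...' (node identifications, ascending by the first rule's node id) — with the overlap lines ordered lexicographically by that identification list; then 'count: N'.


label-compatible node identifications between L(r1) and L(r3): 0~0, 0~3, 1~1
4 of the induced correspondences are critical overlaps of r1 and r3.
overlap: 0~0
overlap: 0~0, 1~1
overlap: 0~3
overlap: 0~3, 1~1
count: 4


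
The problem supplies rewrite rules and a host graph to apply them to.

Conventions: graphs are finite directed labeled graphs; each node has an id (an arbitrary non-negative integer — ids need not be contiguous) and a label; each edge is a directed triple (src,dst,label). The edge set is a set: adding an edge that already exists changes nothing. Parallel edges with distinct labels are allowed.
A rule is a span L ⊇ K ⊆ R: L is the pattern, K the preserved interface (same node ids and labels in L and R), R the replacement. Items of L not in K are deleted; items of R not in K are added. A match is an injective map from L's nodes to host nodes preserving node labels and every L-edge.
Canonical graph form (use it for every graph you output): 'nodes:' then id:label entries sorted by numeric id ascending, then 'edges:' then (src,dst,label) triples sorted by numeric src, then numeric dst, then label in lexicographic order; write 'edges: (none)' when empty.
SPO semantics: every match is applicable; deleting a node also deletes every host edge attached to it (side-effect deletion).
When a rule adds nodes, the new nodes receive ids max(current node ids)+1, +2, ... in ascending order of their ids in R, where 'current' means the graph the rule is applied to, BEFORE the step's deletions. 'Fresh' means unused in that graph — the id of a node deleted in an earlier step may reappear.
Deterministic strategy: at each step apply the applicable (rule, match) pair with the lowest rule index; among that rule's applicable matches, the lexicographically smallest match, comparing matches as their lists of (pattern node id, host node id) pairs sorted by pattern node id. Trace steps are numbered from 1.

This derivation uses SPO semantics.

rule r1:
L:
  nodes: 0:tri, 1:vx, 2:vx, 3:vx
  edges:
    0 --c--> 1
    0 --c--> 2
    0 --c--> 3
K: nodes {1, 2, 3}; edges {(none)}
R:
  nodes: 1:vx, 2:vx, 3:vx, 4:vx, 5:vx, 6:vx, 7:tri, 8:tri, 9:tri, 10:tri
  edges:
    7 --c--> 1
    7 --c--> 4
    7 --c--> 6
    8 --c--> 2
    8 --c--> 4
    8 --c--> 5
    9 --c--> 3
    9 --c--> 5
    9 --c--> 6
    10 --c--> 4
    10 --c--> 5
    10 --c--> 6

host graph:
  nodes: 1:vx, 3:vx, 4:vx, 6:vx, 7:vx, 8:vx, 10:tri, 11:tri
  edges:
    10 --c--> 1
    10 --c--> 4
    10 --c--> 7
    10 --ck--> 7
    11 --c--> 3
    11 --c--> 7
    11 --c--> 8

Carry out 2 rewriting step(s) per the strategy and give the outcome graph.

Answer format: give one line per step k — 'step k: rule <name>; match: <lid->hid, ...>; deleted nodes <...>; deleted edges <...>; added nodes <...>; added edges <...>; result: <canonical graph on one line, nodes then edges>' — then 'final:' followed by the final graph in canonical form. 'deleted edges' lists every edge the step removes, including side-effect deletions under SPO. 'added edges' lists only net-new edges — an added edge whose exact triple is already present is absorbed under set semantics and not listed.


step 1: rule r1; match: 0->10, 1->1, 2->4, 3->7; deleted nodes 10; deleted edges (10,1,c); (10,4,c); (10,7,c); (10,7,ck); added nodes 12, 13, 14, 15, 16, 17, 18; added edges (15,1,c); (15,12,c); (15,14,c); (16,4,c); (16,12,c); (16,13,c); (17,7,c); (17,13,c); (17,14,c); (18,12,c); (18,13,c); (18,14,c); result: nodes: 1:vx, 3:vx, 4:vx, 6:vx, 7:vx, 8:vx, 11:tri, 12:vx, 13:vx, 14:vx, 15:tri, 16:tri, 17:tri, 18:tri edges: (11,3,c); (11,7,c); (11,8,c); (15,1,c); (15,12,c); (15,14,c); (16,4,c); (16,12,c); (16,13,c); (17,7,c); (17,13,c); (17,14,c); (18,12,c); (18,13,c); (18,14,c)
step 2: rule r1; match: 0->11, 1->3, 2->7, 3->8; deleted nodes 11; deleted edges (11,3,c); (11,7,c); (11,8,c); added nodes 19, 20, 21, 22, 23, 24, 25; added edges (22,3,c); (22,19,c); (22,21,c); (23,7,c); (23,19,c); (23,20,c); (24,8,c); (24,20,c); (24,21,c); (25,19,c); (25,20,c); (25,21,c); result: nodes: 1:vx, 3:vx, 4:vx, 6:vx, 7:vx, 8:vx, 12:vx, 13:vx, 14:vx, 15:tri, 16:tri, 17:tri, 18:tri, 19:vx, 20:vx, 21:vx, 22:tri, 23:tri, 24:tri, 25:tri edges: (15,1,c); (15,12,c); (15,14,c); (16,4,c); (16,12,c); (16,13,c); (17,7,c); (17,13,c); (17,14,c); (18,12,c); (18,13,c); (18,14,c); (22,3,c); (22,19,c); (22,21,c); (23,7,c); (23,19,c); (23,20,c); (24,8,c); (24,20,c); (24,21,c); (25,19,c); (25,20,c); (25,21,c)
final:
nodes: 1:vx, 3:vx, 4:vx, 6:vx, 7:vx, 8:vx, 12:vx, 13:vx, 14:vx, 15:tri, 16:tri, 17:tri, 18:tri, 19:vx, 20:vx, 21:vx, 22:tri, 23:tri, 24:tri, 25:tri
edges: (15,1,c); (15,12,c); (15,14,c); (16,4,c); (16,12,c); (16,13,c); (17,7,c); (17,13,c); (17,14,c); (18,12,c); (18,13,c); (18,14,c); (22,3,c); (22,19,c); (22,21,c); (23,7,c); (23,19,c); (23,20,c); (24,8,c); (24,20,c); (24,21,c); (25,19,c); (25,20,c); (25,21,c)


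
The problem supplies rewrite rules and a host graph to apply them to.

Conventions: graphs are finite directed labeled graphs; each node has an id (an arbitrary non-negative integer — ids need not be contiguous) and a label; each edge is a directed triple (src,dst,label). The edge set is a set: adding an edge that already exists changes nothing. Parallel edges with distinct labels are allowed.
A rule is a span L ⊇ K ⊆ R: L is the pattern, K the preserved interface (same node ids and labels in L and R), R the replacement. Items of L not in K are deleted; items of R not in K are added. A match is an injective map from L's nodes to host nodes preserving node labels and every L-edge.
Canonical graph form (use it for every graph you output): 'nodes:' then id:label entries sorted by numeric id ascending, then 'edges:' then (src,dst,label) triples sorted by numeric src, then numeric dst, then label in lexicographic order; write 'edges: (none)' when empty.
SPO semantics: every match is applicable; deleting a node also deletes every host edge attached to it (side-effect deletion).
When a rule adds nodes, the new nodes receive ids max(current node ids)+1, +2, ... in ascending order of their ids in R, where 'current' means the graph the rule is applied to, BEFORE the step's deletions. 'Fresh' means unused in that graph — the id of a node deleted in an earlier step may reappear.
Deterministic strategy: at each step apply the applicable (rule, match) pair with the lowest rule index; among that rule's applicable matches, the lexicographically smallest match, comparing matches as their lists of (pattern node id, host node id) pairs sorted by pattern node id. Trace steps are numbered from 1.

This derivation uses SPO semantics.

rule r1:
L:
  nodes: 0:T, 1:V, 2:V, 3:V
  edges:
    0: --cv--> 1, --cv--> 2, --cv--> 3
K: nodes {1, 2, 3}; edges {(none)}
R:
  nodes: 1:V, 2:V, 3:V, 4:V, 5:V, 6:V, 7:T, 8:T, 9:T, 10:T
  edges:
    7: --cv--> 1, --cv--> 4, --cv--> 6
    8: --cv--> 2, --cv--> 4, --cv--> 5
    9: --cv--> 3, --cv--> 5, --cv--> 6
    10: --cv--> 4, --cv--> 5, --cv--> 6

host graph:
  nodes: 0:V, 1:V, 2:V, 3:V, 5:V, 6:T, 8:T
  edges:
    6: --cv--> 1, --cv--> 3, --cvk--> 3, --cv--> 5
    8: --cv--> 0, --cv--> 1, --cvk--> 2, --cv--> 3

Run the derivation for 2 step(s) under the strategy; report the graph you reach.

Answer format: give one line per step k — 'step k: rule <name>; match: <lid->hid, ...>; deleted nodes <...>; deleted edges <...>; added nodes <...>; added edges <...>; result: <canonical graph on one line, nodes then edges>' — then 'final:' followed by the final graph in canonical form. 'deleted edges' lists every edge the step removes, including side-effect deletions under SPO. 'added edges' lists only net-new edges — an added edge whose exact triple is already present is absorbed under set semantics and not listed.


step 1: rule r1; match: 0->6, 1->1, 2->3, 3->5; deleted nodes 6; deleted edges (6,1,cv); (6,3,cv); (6,3,cvk); (6,5,cv); added nodes 9, 10, 11, 12, 13, 14, 15; added edges (12,1,cv); (12,9,cv); (12,11,cv); (13,3,cv); (13,9,cv); (13,10,cv); (14,5,cv); (14,10,cv); (14,11,cv); (15,9,cv); (15,10,cv); (15,11,cv); result: nodes: 0:V, 1:V, 2:V, 3:V, 5:V, 8:T, 9:V, 10:V, 11:V, 12:T, 13:T, 14:T, 15:T edges: (8,0,cv); (8,1,cv); (8,2,cvk); (8,3,cv); (12,1,cv); (12,9,cv); (12,11,cv); (13,3,cv); (13,9,cv); (13,10,cv); (14,5,cv); (14,10,cv); (14,11,cv); (15,9,cv); (15,10,cv); (15,11,cv)
step 2: rule r1; match: 0->8, 1->0, 2->1, 3->3; deleted nodes 8; deleted edges (8,0,cv); (8,1,cv); (8,2,cvk); (8,3,cv); added nodes 16, 17, 18, 19, 20, 21, 22; added edges (19,0,cv); (19,16,cv); (19,18,cv); (20,1,cv); (20,16,cv); (20,17,cv); (21,3,cv); (21,17,cv); (21,18,cv); (22,16,cv); (22,17,cv); (22,18,cv); result: nodes: 0:V, 1:V, 2:V, 3:V, 5:V, 9:V, 10:V, 11:V, 12:T, 13:T, 14:T, 15:T, 16:V, 17:V, 18:V, 19:T, 20:T, 21:T, 22:T edges: (12,1,cv); (12,9,cv); (12,11,cv); (13,3,cv); (13,9,cv); (13,10,cv); (14,5,cv); (14,10,cv); (14,11,cv); (15,9,cv); (15,10,cv); (15,11,cv); (19,0,cv); (19,16,cv); (19,18,cv); (20,1,cv); (20,16,cv); (20,17,cv); (21,3,cv); (21,17,cv); (21,18,cv); (22,16,cv); (22,17,cv); (22,18,cv)
final:
nodes: 0:V, 1:V, 2:V, 3:V, 5:V, 9:V, 10:V, 11:V, 12:T, 13:T, 14:T, 15:T, 16:V, 17:V, 18:V, 19:T, 20:T, 21:T, 22:T
edges: (12,1,cv); (12,9,cv); (12,11,cv); (13,3,cv); (13,9,cv); (13,10,cv); (14,5,cv); (14,10,cv); (14,11,cv); (15,9,cv); (15,10,cv); (15,11,cv); (19,0,cv); (19,16,cv); (19,18,cv); (20,1,cv); (20,16,cv); (20,17,cv); (21,3,cv); (21,17,cv); (21,18,cv); (22,16,cv); (22,17,cv); (22,18,cv)


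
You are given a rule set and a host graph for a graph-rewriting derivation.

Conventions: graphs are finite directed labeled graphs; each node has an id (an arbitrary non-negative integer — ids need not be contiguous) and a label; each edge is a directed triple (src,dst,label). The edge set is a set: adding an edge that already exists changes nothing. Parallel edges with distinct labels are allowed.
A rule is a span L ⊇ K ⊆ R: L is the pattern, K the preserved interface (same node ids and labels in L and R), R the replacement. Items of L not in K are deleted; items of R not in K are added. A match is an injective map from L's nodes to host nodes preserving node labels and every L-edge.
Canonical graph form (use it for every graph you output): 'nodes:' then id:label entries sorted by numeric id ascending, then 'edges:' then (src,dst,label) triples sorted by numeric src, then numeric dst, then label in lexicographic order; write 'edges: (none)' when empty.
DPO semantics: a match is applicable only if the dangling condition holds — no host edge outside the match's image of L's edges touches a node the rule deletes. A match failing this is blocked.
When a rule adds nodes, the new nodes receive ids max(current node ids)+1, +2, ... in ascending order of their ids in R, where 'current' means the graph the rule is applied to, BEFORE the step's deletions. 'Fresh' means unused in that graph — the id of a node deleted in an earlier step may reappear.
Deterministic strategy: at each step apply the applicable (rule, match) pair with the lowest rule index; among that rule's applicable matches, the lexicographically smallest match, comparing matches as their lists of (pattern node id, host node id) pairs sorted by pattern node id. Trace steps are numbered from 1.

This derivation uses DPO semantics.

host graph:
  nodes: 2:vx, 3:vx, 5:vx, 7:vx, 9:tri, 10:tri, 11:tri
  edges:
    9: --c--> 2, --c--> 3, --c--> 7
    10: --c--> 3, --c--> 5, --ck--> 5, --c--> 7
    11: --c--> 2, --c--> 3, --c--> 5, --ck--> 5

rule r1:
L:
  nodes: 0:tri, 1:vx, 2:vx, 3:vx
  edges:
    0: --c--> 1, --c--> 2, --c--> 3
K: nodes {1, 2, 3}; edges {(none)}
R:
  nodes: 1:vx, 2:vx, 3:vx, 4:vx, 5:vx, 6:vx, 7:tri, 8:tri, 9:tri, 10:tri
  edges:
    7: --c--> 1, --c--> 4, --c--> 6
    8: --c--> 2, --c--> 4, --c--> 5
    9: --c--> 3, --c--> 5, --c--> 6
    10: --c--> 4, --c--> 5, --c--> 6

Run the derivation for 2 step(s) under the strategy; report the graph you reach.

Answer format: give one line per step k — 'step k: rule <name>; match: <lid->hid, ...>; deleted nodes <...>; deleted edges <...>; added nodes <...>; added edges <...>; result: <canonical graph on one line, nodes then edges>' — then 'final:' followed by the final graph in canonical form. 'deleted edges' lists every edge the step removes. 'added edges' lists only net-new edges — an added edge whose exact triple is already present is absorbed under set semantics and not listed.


step 1: rule r1; match: 0->9, 1->2, 2->3, 3->7; deleted nodes 9; deleted edges (9,2,c); (9,3,c); (9,7,c); added nodes 12, 13, 14, 15, 16, 17, 18; added edges (15,2,c); (15,12,c); (15,14,c); (16,3,c); (16,12,c); (16,13,c); (17,7,c); (17,13,c); (17,14,c); (18,12,c); (18,13,c); (18,14,c); result: nodes: 2:vx, 3:vx, 5:vx, 7:vx, 10:tri, 11:tri, 12:vx, 13:vx, 14:vx, 15:tri, 16:tri, 17:tri, 18:tri edges: (10,3,c); (10,5,c); (10,5,ck); (10,7,c); (11,2,c); (11,3,c); (11,5,c); (11,5,ck); (15,2,c); (15,12,c); (15,14,c); (16,3,c); (16,12,c); (16,13,c); (17,7,c); (17,13,c); (17,14,c); (18,12,c); (18,13,c); (18,14,c)
step 2: rule r1; match: 0->15, 1->2, 2->12, 3->14; deleted nodes 15; deleted edges (15,2,c); (15,12,c); (15,14,c); added nodes 19, 20, 21, 22, 23, 24, 25; added edges (22,2,c); (22,19,c); (22,21,c); (23,12,c); (23,19,c); (23,20,c); (24,14,c); (24,20,c); (24,21,c); (25,19,c); (25,20,c); (25,21,c); result: nodes: 2:vx, 3:vx, 5:vx, 7:vx, 10:tri, 11:tri, 12:vx, 13:vx, 14:vx, 16:tri, 17:tri, 18:tri, 19:vx, 20:vx, 21:vx, 22:tri, 23:tri, 24:tri, 25:tri edges: (10,3,c); (10,5,c); (10,5,ck); (10,7,c); (11,2,c); (11,3,c); (11,5,c); (11,5,ck); (16,3,c); (16,12,c); (16,13,c); (17,7,c); (17,13,c); (17,14,c); (18,12,c); (18,13,c); (18,14,c); (22,2,c); (22,19,c); (22,21,c); (23,12,c); (23,19,c); (23,20,c); (24,14,c); (24,20,c); (24,21,c); (25,19,c); (25,20,c); (25,21,c)
final:
nodes: 2:vx, 3:vx, 5:vx, 7:vx, 10:tri, 11:tri, 12:vx, 13:vx, 14:vx, 16:tri, 17:tri, 18:tri, 19:vx, 20:vx, 21:vx, 22:tri, 23:tri, 24:tri, 25:tri
edges: (10,3,c); (10,5,c); (10,5,ck); (10,7,c); (11,2,c); (11,3,c); (11,5,c); (11,5,ck); (16,3,c); (16,12,c); (16,13,c); (17,7,c); (17,13,c); (17,14,c); (18,12,c); (18,13,c); (18,14,c); (22,2,c); (22,19,c); (22,21,c); (23,12,c); (23,19,c); (23,20,c); (24,14,c); (24,20,c); (24,21,c); (25,19,c); (25,20,c); (25,21,c)


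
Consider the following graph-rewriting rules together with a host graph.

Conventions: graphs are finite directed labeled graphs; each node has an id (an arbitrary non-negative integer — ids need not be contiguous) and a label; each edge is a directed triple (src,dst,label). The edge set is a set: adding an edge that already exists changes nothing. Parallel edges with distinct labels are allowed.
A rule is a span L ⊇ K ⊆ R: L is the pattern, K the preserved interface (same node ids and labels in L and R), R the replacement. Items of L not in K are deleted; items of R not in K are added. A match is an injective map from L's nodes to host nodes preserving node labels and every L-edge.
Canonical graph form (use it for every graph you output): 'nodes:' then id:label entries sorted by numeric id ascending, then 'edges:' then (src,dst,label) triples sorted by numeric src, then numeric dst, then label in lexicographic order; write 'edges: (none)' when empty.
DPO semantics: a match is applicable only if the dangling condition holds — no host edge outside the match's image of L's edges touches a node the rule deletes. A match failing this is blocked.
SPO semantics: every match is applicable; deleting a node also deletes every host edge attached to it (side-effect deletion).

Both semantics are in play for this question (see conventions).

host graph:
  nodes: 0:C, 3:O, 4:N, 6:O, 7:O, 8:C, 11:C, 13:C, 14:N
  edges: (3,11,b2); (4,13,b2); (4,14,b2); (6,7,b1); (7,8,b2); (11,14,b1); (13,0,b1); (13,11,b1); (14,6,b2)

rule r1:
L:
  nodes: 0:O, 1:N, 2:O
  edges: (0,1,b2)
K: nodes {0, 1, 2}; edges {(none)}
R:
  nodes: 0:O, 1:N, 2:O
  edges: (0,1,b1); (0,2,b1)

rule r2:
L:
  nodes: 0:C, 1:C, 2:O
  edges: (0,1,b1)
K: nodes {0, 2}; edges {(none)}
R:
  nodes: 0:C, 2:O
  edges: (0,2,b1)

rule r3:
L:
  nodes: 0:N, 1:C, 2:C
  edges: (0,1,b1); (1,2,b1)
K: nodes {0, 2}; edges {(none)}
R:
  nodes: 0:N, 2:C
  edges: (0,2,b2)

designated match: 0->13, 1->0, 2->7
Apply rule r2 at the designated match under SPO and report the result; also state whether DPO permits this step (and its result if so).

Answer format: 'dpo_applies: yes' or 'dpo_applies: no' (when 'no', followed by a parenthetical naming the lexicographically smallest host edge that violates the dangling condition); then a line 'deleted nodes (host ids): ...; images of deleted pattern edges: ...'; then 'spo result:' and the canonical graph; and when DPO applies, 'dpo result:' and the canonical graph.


dpo_applies: yes
deleted nodes (host ids): 0; images of deleted pattern edges: (13,0,b1)
spo result:
nodes: 3:O, 4:N, 6:O, 7:O, 8:C, 11:C, 13:C, 14:N
edges: (3,11,b2); (4,13,b2); (4,14,b2); (6,7,b1); (7,8,b2); (11,14,b1); (13,7,b1); (13,11,b1); (14,6,b2)
dpo result:
nodes: 3:O, 4:N, 6:O, 7:O, 8:C, 11:C, 13:C, 14:N
edges: (3,11,b2); (4,13,b2); (4,14,b2); (6,7,b1); (7,8,b2); (11,14,b1); (13,7,b1); (13,11,b1); (14,6,b2)


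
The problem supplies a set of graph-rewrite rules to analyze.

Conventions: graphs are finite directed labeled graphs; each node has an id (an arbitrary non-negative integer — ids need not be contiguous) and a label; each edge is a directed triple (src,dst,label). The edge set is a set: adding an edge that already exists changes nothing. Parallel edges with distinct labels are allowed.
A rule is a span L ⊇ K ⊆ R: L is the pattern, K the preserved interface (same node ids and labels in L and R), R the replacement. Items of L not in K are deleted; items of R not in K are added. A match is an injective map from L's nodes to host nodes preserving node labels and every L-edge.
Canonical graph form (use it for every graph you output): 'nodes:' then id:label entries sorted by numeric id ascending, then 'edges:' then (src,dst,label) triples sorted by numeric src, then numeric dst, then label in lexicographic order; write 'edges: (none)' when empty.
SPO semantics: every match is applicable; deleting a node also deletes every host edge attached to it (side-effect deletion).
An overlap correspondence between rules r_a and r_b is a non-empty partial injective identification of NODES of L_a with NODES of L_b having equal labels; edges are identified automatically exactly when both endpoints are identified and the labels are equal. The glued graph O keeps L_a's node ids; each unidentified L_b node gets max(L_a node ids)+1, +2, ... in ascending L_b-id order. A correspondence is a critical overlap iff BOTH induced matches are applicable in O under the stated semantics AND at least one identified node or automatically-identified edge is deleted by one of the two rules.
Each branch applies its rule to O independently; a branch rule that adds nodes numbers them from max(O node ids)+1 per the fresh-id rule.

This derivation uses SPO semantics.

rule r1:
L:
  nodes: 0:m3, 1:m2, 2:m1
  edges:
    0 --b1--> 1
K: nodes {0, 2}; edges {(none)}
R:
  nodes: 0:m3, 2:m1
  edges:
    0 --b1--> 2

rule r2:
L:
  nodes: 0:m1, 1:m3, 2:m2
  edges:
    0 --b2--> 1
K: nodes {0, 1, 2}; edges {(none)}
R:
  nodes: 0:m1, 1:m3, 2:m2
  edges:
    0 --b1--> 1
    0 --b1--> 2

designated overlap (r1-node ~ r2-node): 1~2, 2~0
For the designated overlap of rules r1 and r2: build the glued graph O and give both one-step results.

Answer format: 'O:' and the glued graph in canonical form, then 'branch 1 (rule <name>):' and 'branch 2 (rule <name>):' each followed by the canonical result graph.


O:
nodes: 0:m3, 1:m2, 2:m1, 3:m3
edges: (0,1,b1); (2,3,b2)
branch 1 (rule r1):
nodes: 0:m3, 2:m1, 3:m3
edges: (0,2,b1); (2,3,b2)
branch 2 (rule r2):
nodes: 0:m3, 1:m2, 2:m1, 3:m3
edges: (0,1,b1); (2,1,b1); (2,3,b1)


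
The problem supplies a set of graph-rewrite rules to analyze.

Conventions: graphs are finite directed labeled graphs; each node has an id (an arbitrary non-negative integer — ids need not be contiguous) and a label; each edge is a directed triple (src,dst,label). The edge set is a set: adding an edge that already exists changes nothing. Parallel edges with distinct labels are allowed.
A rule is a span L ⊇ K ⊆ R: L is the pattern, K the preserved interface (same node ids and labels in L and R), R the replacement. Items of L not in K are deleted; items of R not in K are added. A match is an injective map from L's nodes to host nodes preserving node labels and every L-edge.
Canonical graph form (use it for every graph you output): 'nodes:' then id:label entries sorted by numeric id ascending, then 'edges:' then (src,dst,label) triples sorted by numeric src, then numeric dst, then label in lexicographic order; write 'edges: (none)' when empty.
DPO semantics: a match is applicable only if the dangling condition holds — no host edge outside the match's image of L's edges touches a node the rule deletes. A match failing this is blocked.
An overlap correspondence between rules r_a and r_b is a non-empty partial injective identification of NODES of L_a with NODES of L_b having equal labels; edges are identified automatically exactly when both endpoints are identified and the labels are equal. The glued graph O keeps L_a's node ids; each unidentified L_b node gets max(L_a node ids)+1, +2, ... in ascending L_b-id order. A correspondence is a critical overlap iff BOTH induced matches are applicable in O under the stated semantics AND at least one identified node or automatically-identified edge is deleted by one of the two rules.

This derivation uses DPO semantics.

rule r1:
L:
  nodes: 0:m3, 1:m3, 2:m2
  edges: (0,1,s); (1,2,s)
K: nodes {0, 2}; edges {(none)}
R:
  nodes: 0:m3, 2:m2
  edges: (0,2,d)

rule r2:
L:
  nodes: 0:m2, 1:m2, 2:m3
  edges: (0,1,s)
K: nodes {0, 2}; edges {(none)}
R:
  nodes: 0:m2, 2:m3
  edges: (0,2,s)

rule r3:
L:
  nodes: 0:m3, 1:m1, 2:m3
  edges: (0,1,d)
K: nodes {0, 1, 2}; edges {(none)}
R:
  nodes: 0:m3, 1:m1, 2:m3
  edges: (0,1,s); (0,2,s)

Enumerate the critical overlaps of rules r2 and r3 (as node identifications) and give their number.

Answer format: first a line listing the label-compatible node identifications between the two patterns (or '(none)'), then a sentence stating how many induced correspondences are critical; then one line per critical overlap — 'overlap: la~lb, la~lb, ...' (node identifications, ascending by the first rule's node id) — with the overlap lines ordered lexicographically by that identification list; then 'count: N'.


label-compatible node identifications between L(r2) and L(r3): 2~0, 2~2
0 of the induced correspondences are critical overlaps of r2 and r3.
count: 0
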